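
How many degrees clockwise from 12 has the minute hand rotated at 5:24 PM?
The minute hand moves 6 degrees per minute.
At 5:24: 24 x 6 = 144 degrees

Final answer: 144 degrees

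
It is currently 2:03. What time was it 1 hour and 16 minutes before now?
Starting time: 2:03 = 123 total minutes past 12:00
Subtracting: 1 hour and 16 minutes = 76 minutes
123 - 76 = 47 minutes
= 47 minutes past 12:00 = 12:47

Final answer: 12:47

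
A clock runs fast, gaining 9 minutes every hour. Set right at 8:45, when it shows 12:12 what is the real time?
For every 60 true minutes, the faulty clock advances 69 minutes, so 1 faulty-clock minute corresponds to 60/69 true minutes.
From 8:45 to 12:12 on the faulty dial is 207 minutes.
True elapsed: 207 x 60/69 = 180 minutes = 3 hours.
True time: 8:45 + 3 hours = 11:45.

Final answer: 11:45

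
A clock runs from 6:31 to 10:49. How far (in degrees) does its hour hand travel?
The hour hand moves 0.5 degrees per minute.
Time elapsed: 10:49 - 6:31 = 258 minutes
Angular displacement: 258 x 0.5 = 129 degrees

Final answer: 129 degrees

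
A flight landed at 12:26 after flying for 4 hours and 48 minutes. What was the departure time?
Starting time: 12:26 = 26 total minutes past 12:00
Subtracting: 4 hours and 48 minutes = 288 minutes
26 - 288 = -262 (negative, add 12 hours = 720) = 458 minutes
= 7 hours and 38 minutes past 12:00 = 7:38

Final answer: 7:38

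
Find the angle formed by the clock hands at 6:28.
Hour hand position: 6 x 30 + 28 x 0.5 = 194 degrees
Minute hand position: 28 x 6 = 168 degrees
Difference: |194 - 168| = 26 degrees
The angle between the hands is 26 degrees

Final answer: 26 degrees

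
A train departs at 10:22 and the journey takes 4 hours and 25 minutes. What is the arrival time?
Starting time: 10:22
Adding 25 minutes to 22 minutes: 22 + 25 = 47 minutes
Adding 4 hours: 10 + 4 = 14 - 12 = 2
Final time: 2:47

Final answer: 2:47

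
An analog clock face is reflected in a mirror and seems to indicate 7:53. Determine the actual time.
Reflection across the vertical (12-6) axis maps a hand at angle A degrees to (360 - A) degrees, which sends a reading of T minutes past 12:00 to (720 - T) minutes past 12:00.
Mirror reads 7:53 = 473 minutes past 12:00.
Actual time: (720 - 473) mod 720 = 247 minutes = 4:07.

Final answer: 4:07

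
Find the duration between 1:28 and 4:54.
From 1:28 to 4:54:
(4 x 60 + 54) - (1 x 60 + 28) = 294 - 88 = 206 minutes
= 3 hours and 26 minutes

Final answer: 3 hours and 26 minutes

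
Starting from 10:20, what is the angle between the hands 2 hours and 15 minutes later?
First find the time 2 hours and 15 minutes after 10:20.
Total minutes: 10 x 60 + 20 + 2 x 60 + 15 = 755.
755 mod 720 = 35 minutes = 12:35.
Now compute the angle at 12:35:
Hour hand: 0 x 30 + 35 x 0.5 = 17.5 degrees
Minute hand: 35 x 6 = 210 degrees
Difference: |17.5 - 210| = 192.5 degrees
Smaller angle: 360 - 192.5 = 167.5 degrees

Final answer: 167.5 degrees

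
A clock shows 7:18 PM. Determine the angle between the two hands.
Hour hand position: 7 x 30 + 18 x 0.5 = 219 degrees
Minute hand position: 18 x 6 = 108 degrees
Difference: |219 - 108| = 111 degrees
The angle between the hands is 111 degrees

Final answer: 111 degrees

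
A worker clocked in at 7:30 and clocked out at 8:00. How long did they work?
From 7:30 to 8:00:
(8 x 60 + 0) - (7 x 60 + 30) = 480 - 450 = 30 minutes
= 30 minutes

Final answer: 30 minutes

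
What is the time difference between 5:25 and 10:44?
From 5:25 to 10:44:
(10 x 60 + 44) - (5 x 60 + 25) = 644 - 325 = 319 minutes
= 5 hours and 19 minutes

Final answer: 5 hours and 19 minutes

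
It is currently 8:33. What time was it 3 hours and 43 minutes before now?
Starting time: 8:33 = 513 total minutes past 12:00
Subtracting: 3 hours and 43 minutes = 223 minutes
513 - 223 = 290 minutes
= 4 hours and 50 minutes past 12:00 = 4:50

Final answer: 4:50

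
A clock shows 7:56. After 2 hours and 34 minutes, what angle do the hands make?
First find the time 2 hours and 34 minutes after 7:56.
Total minutes: 7 x 60 + 56 + 2 x 60 + 34 = 630.
630 mod 720 = 630 minutes = 10:30.
Now compute the angle at 10:30:
Hour hand: 10 x 30 + 30 x 0.5 = 315 degrees
Minute hand: 30 x 6 = 180 degrees
Difference: |315 - 180| = 135 degrees
The angle is 135 degrees

Final answer: 135 degrees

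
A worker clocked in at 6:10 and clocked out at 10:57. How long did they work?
From 6:10 to 10:57:
(10 x 60 + 57) - (6 x 60 + 10) = 657 - 370 = 287 minutes
= 4 hours and 47 minutes

Final answer: 4 hours and 47 minutes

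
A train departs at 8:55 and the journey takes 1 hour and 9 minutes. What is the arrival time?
Starting time: 8:55
Adding 9 minutes to 55 minutes: 55 + 9 = 64 minutes = 1 hour and 4 minutes
Adding 1 hour: 8 + 1 + 1 (carry) = 10
Final time: 10:04

Final answer: 10:04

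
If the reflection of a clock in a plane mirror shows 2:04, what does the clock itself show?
Reflection across the vertical (12-6) axis maps a hand at angle A degrees to (360 - A) degrees, which sends a reading of T minutes past 12:00 to (720 - T) minutes past 12:00.
Mirror reads 2:04 = 124 minutes past 12:00.
Actual time: (720 - 124) mod 720 = 596 minutes = 9:56.

Final answer: 9:56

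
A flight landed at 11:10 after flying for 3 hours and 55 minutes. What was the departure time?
Starting time: 11:10 = 670 total minutes past 12:00
Subtracting: 3 hours and 55 minutes = 235 minutes
670 - 235 = 435 minutes
= 7 hours and 15 minutes past 12:00 = 7:15

Final answer: 7:15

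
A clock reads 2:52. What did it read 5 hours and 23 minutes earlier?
Starting time: 2:52 = 172 total minutes past 12:00
Subtracting: 5 hours and 23 minutes = 323 minutes
172 - 323 = -151 (negative, add 12 hours = 720) = 569 minutes
= 9 hours and 29 minutes past 12:00 = 9:29

Final answer: 9:29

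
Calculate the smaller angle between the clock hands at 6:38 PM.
Hour hand position: 6 x 30 + 38 x 0.5 = 199 degrees
Minute hand position: 38 x 6 = 228 degrees
Difference: |199 - 228| = 29 degrees
The angle between the hands is 29 degrees

Final answer: 29 degrees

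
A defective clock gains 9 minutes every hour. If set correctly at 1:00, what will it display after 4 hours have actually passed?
For every 60 true minutes, the faulty clock advances 60 + 9 = 69 minutes.
True elapsed: 4 hours = 240 minutes.
Faulty clock advances: 240 x 69/60 = 276 minutes (drift: 36 minutes ahead).
Shown time: 1:00 + 276 minutes = 5:36.

Final answer: 5:36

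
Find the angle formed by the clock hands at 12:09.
Hour hand position: 0 x 30 + 9 x 0.5 = 4.5 degrees
Minute hand position: 9 x 6 = 54 degrees
Difference: |4.5 - 54| = 49.5 degrees
The angle between the hands is 49.5 degrees

Final answer: 49.5 degrees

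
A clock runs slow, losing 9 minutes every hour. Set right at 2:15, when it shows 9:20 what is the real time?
For every 60 true minutes, the faulty clock advances 51 minutes, so 1 faulty-clock minute corresponds to 60/51 true minutes.
From 2:15 to 9:20 on the faulty dial is 425 minutes.
True elapsed: 425 x 60/51 = 500 minutes = 8 hours and 20 minutes.
True time: 2:15 + 8 hours and 20 minutes = 10:35.

Final answer: 10:35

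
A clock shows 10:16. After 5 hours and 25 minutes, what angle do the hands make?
First find the time 5 hours and 25 minutes after 10:16.
Total minutes: 10 x 60 + 16 + 5 x 60 + 25 = 941.
941 mod 720 = 221 minutes = 3:41.
Now compute the angle at 3:41:
Hour hand: 3 x 30 + 41 x 0.5 = 110.5 degrees
Minute hand: 41 x 6 = 246 degrees
Difference: |110.5 - 246| = 135.5 degrees
The angle is 135.5 degrees

Final answer: 135.5 degrees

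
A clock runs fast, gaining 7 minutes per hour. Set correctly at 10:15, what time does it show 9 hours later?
For every 60 true minutes, the faulty clock advances 60 + 7 = 67 minutes.
True elapsed: 9 hours = 540 minutes.
Faulty clock advances: 540 x 67/60 = 603 minutes (drift: 63 minutes ahead).
Shown time: 10:15 + 603 minutes = 8:18.

Final answer: 8:18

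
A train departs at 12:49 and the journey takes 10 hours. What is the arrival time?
Starting time: 12:49
Adding 0 minutes to 49 minutes: 49 + 0 = 49 minutes
Adding 10 hours: 12 + 10 = 22 - 12 = 10
Final time: 10:49

Final answer: 10:49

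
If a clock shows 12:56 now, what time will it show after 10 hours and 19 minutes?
Starting time: 12:56
Adding 19 minutes to 56 minutes: 56 + 19 = 75 minutes = 1 hour and 15 minutes
Adding 10 hours: 12 + 10 + 1 (carry) = 23 - 12 = 11
Final time: 11:15

Final answer: 11:15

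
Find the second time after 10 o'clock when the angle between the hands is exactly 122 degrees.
At t minutes past 10:00, the hour hand is at 30 x 10 + 0.5t degrees and the minute hand is at 6t degrees.
The smaller angle between them is 122 degrees when |30H - 5.5t| = 122 or |30H - 5.5t| = 238.
With H = 10, solve 30 x 10 - 5.5t = +/- target for each target:
  t = (30 x 10 - 122) / 5.5 = 32.36
  t = (30 x 10 + 122) / 5.5 = 76.73 (outside (0, 60))
  t = (30 x 10 - 238) / 5.5 = 11.27
  t = (30 x 10 + 238) / 5.5 = 97.82 (outside (0, 60))
Valid solutions in (0, 60): {11.27, 32.36} minutes.
The second occurrence is t = 32.36 minutes.
The hands form a 122-degree angle at 32.36 minutes past 10:00.

Final answer: 32.36 minutes past 10:00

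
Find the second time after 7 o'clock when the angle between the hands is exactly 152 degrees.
At t minutes past 7:00, the hour hand is at 30 x 7 + 0.5t degrees and the minute hand is at 6t degrees.
The smaller angle between them is 152 degrees when |30H - 5.5t| = 152 or |30H - 5.5t| = 208.
With H = 7, solve 30 x 7 - 5.5t = +/- target for each target:
  t = (30 x 7 - 152) / 5.5 = 10.55
  t = (30 x 7 + 152) / 5.5 = 65.82 (outside (0, 60))
  t = (30 x 7 - 208) / 5.5 = 0.36
  t = (30 x 7 + 208) / 5.5 = 76 (outside (0, 60))
Valid solutions in (0, 60): {0.36, 10.55} minutes.
The second occurrence is t = 10.55 minutes.
The hands form a 152-degree angle at 10.55 minutes past 7:00.

Final answer: 10.55 minutes past 7:00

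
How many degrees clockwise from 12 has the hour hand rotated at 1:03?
The hour hand moves 30 degrees per hour and 0.5 degrees per minute.
At 1:03: (1) x 30 + 3 x 0.5 = 30 + 1.5 = 31.5 degrees

Final answer: 31.5 degrees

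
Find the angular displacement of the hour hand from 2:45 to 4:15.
The hour hand moves 0.5 degrees per minute.
Time elapsed: 4:15 - 2:45 = 90 minutes
Angular displacement: 90 x 0.5 = 45 degrees

Final answer: 45 degrees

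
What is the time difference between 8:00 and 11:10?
From 8:00 to 11:10:
(11 x 60 + 10) - (8 x 60 + 0) = 670 - 480 = 190 minutes
= 3 hours and 10 minutes

Final answer: 3 hours and 10 minutes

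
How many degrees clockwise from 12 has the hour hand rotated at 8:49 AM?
The hour hand moves 30 degrees per hour and 0.5 degrees per minute.
At 8:49: (8) x 30 + 49 x 0.5 = 240 + 24.5 = 264.5 degrees

Final answer: 264.5 degrees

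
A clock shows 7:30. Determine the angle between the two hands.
Hour hand position: 7 x 30 + 30 x 0.5 = 225 degrees
Minute hand position: 30 x 6 = 180 degrees
Difference: |225 - 180| = 45 degrees
The angle between the hands is 45 degrees

Final answer: 45 degrees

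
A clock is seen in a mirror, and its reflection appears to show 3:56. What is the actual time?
Reflection across the vertical (12-6) axis maps a hand at angle A degrees to (360 - A) degrees, which sends a reading of T minutes past 12:00 to (720 - T) minutes past 12:00.
Mirror reads 3:56 = 236 minutes past 12:00.
Actual time: (720 - 236) mod 720 = 484 minutes = 8:04.

Final answer: 8:04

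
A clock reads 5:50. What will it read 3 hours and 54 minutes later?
Starting time: 5:50
Adding 54 minutes to 50 minutes: 50 + 54 = 104 minutes = 1 hour and 44 minutes
Adding 3 hours: 5 + 3 + 1 (carry) = 9
Final time: 9:44

Final answer: 9:44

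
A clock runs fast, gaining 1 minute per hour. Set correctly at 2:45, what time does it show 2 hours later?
For every 60 true minutes, the faulty clock advances 60 + 1 = 61 minutes.
True elapsed: 2 hours = 120 minutes.
Faulty clock advances: 120 x 61/60 = 122 minutes (drift: 2 minutes ahead).
Shown time: 2:45 + 122 minutes = 4:47.

Final answer: 4:47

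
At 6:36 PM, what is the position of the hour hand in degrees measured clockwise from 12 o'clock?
The hour hand moves 30 degrees per hour and 0.5 degrees per minute.
At 6:36: (6) x 30 + 36 x 0.5 = 180 + 18 = 198 degrees

Final answer: 198 degrees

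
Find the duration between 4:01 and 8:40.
From 4:01 to 8:40:
(8 x 60 + 40) - (4 x 60 + 1) = 520 - 241 = 279 minutes
= 4 hours and 39 minutes

Final answer: 4 hours and 39 minutes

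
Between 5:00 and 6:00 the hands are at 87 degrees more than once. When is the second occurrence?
At t minutes past 5:00, the hour hand is at 30 x 5 + 0.5t degrees and the minute hand is at 6t degrees.
The smaller angle between them is 87 degrees when |30H - 5.5t| = 87 or |30H - 5.5t| = 273.
With H = 5, solve 30 x 5 - 5.5t = +/- target for each target:
  t = (30 x 5 - 87) / 5.5 = 11.45
  t = (30 x 5 + 87) / 5.5 = 43.09
  t = (30 x 5 - 273) / 5.5 = -22.36 (outside (0, 60))
  t = (30 x 5 + 273) / 5.5 = 76.91 (outside (0, 60))
Valid solutions in (0, 60): {11.45, 43.09} minutes.
The second occurrence is t = 43.09 minutes.
The hands form a 87-degree angle at 43.09 minutes past 5:00.

Final answer: 43.09 minutes past 5:00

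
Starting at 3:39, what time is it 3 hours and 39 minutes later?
Starting time: 3:39
Adding 39 minutes to 39 minutes: 39 + 39 = 78 minutes = 1 hour and 18 minutes
Adding 3 hours: 3 + 3 + 1 (carry) = 7
Final time: 7:18

Final answer: 7:18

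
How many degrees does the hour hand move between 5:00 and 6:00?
The hour hand moves 0.5 degrees per minute.
Time elapsed: 6:00 - 5:00 = 60 minutes
Angular displacement: 60 x 0.5 = 30 degrees

Final answer: 30 degrees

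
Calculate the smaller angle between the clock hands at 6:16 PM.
Hour hand position: 6 x 30 + 16 x 0.5 = 188 degrees
Minute hand position: 16 x 6 = 96 degrees
Difference: |188 - 96| = 92 degrees
The angle between the hands is 92 degrees

Final answer: 92 degrees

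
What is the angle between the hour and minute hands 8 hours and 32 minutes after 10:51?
First find the time 8 hours and 32 minutes after 10:51.
Total minutes: 10 x 60 + 51 + 8 x 60 + 32 = 1163.
1163 mod 720 = 443 minutes = 7:23.
Now compute the angle at 7:23:
Hour hand: 7 x 30 + 23 x 0.5 = 221.5 degrees
Minute hand: 23 x 6 = 138 degrees
Difference: |221.5 - 138| = 83.5 degrees
The angle is 83.5 degrees

Final answer: 83.5 degrees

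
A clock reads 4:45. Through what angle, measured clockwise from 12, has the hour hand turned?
The hour hand moves 30 degrees per hour and 0.5 degrees per minute.
At 4:45: (4) x 30 + 45 x 0.5 = 120 + 22.5 = 142.5 degrees

Final answer: 142.5 degrees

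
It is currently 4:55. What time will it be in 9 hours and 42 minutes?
Starting time: 4:55
Adding 42 minutes to 55 minutes: 55 + 42 = 97 minutes = 1 hour and 37 minutes
Adding 9 hours: 4 + 9 + 1 (carry) = 14 - 12 = 2
Final time: 2:37

Final answer: 2:37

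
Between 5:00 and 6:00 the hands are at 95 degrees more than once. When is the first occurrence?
At t minutes past 5:00, the hour hand is at 30 x 5 + 0.5t degrees and the minute hand is at 6t degrees.
The smaller angle between them is 95 degrees when |30H - 5.5t| = 95 or |30H - 5.5t| = 265.
With H = 5, solve 30 x 5 - 5.5t = +/- target for each target:
  t = (30 x 5 - 95) / 5.5 = 10
  t = (30 x 5 + 95) / 5.5 = 44.55
  t = (30 x 5 - 265) / 5.5 = -20.91 (outside (0, 60))
  t = (30 x 5 + 265) / 5.5 = 75.45 (outside (0, 60))
Valid solutions in (0, 60): {10, 44.55} minutes.
The first occurrence is t = 10 minutes.
The hands form a 95-degree angle at 10 minutes past 5:00.

Final answer: 10 minutes past 5:00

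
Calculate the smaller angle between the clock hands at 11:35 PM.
Hour hand position: 11 x 30 + 35 x 0.5 = 347.5 degrees
Minute hand position: 35 x 6 = 210 degrees
Difference: |347.5 - 210| = 137.5 degrees
The angle between the hands is 137.5 degrees

Final answer: 137.5 degrees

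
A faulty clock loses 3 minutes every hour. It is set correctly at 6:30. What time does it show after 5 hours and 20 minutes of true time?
For every 60 true minutes, the faulty clock advances 60 - 3 = 57 minutes.
True elapsed: 5 hours and 20 minutes = 320 minutes.
Faulty clock advances: 320 x 57/60 = 304 minutes (drift: 16 minutes behind).
Shown time: 6:30 + 304 minutes = 11:34.

Final answer: 11:34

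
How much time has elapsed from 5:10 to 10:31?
From 5:10 to 10:31:
(10 x 60 + 31) - (5 x 60 + 10) = 631 - 310 = 321 minutes
= 5 hours and 21 minutes

Final answer: 5 hours and 21 minutes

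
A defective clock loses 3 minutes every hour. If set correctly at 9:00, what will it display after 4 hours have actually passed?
For every 60 true minutes, the faulty clock advances 60 - 3 = 57 minutes.
True elapsed: 4 hours = 240 minutes.
Faulty clock advances: 240 x 57/60 = 228 minutes (drift: 12 minutes behind).
Shown time: 9:00 + 228 minutes = 12:48.

Final answer: 12:48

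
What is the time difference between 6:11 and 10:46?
From 6:11 to 10:46:
(10 x 60 + 46) - (6 x 60 + 11) = 646 - 371 = 275 minutes
= 4 hours and 35 minutes

Final answer: 4 hours and 35 minutes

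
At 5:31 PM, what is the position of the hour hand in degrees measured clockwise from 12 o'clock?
The hour hand moves 30 degrees per hour and 0.5 degrees per minute.
At 5:31: (5) x 30 + 31 x 0.5 = 150 + 15.5 = 165.5 degrees

Final answer: 165.5 degrees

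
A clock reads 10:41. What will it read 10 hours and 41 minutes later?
Starting time: 10:41
Adding 41 minutes to 41 minutes: 41 + 41 = 82 minutes = 1 hour and 22 minutes
Adding 10 hours: 10 + 10 + 1 (carry) = 21 - 12 = 9
Final time: 9:22

Final answer: 9:22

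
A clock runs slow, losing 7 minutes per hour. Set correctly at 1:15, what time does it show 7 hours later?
For every 60 true minutes, the faulty clock advances 60 - 7 = 53 minutes.
True elapsed: 7 hours = 420 minutes.
Faulty clock advances: 420 x 53/60 = 371 minutes (drift: 49 minutes behind).
Shown time: 1:15 + 371 minutes = 7:26.

Final answer: 7:26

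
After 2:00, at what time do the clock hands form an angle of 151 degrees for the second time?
At t minutes past 2:00, the hour hand is at 30 x 2 + 0.5t degrees and the minute hand is at 6t degrees.
The smaller angle between them is 151 degrees when |30H - 5.5t| = 151 or |30H - 5.5t| = 209.
With H = 2, solve 30 x 2 - 5.5t = +/- target for each target:
  t = (30 x 2 - 151) / 5.5 = -16.55 (outside (0, 60))
  t = (30 x 2 + 151) / 5.5 = 38.36
  t = (30 x 2 - 209) / 5.5 = -27.09 (outside (0, 60))
  t = (30 x 2 + 209) / 5.5 = 48.91
Valid solutions in (0, 60): {38.36, 48.91} minutes.
The second occurrence is t = 48.91 minutes.
The hands form a 151-degree angle at 48.91 minutes past 2:00.

Final answer: 48.91 minutes past 2:00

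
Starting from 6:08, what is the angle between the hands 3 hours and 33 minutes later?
First find the time 3 hours and 33 minutes after 6:08.
Total minutes: 6 x 60 + 8 + 3 x 60 + 33 = 581.
581 mod 720 = 581 minutes = 9:41.
Now compute the angle at 9:41:
Hour hand: 9 x 30 + 41 x 0.5 = 290.5 degrees
Minute hand: 41 x 6 = 246 degrees
Difference: |290.5 - 246| = 44.5 degrees
The angle is 44.5 degrees

Final answer: 44.5 degrees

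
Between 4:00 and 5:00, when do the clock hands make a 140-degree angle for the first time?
At t minutes past 4:00, the hour hand is at 30 x 4 + 0.5t degrees and the minute hand is at 6t degrees.
The smaller angle between them is 140 degrees when |30H - 5.5t| = 140 or |30H - 5.5t| = 220.
With H = 4, solve 30 x 4 - 5.5t = +/- target for each target:
  t = (30 x 4 - 140) / 5.5 = -3.64 (outside (0, 60))
  t = (30 x 4 + 140) / 5.5 = 47.27
  t = (30 x 4 - 220) / 5.5 = -18.18 (outside (0, 60))
  t = (30 x 4 + 220) / 5.5 = 61.82 (outside (0, 60))
Valid solutions in (0, 60): {47.27} minutes.
The first occurrence is t = 47.27 minutes.
The hands form a 140-degree angle at 47.27 minutes past 4:00.

Final answer: 47.27 minutes past 4:00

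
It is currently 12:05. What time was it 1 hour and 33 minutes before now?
Starting time: 12:05 = 5 total minutes past 12:00
Subtracting: 1 hour and 33 minutes = 93 minutes
5 - 93 = -88 (negative, add 12 hours = 720) = 632 minutes
= 10 hours and 32 minutes past 12:00 = 10:32

Final answer: 10:32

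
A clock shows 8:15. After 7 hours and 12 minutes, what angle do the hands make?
First find the time 7 hours and 12 minutes after 8:15.
Total minutes: 8 x 60 + 15 + 7 x 60 + 12 = 927.
927 mod 720 = 207 minutes = 3:27.
Now compute the angle at 3:27:
Hour hand: 3 x 30 + 27 x 0.5 = 103.5 degrees
Minute hand: 27 x 6 = 162 degrees
Difference: |103.5 - 162| = 58.5 degrees
The angle is 58.5 degrees

Final answer: 58.5 degrees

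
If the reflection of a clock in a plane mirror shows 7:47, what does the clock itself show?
Reflection across the vertical (12-6) axis maps a hand at angle A degrees to (360 - A) degrees, which sends a reading of T minutes past 12:00 to (720 - T) minutes past 12:00.
Mirror reads 7:47 = 467 minutes past 12:00.
Actual time: (720 - 467) mod 720 = 253 minutes = 4:13.

Final answer: 4:13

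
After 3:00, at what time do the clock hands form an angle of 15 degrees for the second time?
At t minutes past 3:00, the hour hand is at 30 x 3 + 0.5t degrees and the minute hand is at 6t degrees.
The smaller angle between them is 15 degrees when |30H - 5.5t| = 15 or |30H - 5.5t| = 345.
With H = 3, solve 30 x 3 - 5.5t = +/- target for each target:
  t = (30 x 3 - 15) / 5.5 = 13.64
  t = (30 x 3 + 15) / 5.5 = 19.09
  t = (30 x 3 - 345) / 5.5 = -46.36 (outside (0, 60))
  t = (30 x 3 + 345) / 5.5 = 79.09 (outside (0, 60))
Valid solutions in (0, 60): {13.64, 19.09} minutes.
The second occurrence is t = 19.09 minutes.
The hands form a 15-degree angle at 19.09 minutes past 3:00.

Final answer: 19.09 minutes past 3:00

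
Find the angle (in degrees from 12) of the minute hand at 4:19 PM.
The minute hand moves 6 degrees per minute.
At 4:19: 19 x 6 = 114 degrees

Final answer: 114 degrees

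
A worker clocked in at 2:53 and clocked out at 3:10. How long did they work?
From 2:53 to 3:10:
(3 x 60 + 10) - (2 x 60 + 53) = 190 - 173 = 17 minutes
= 17 minutes

Final answer: 17 minutes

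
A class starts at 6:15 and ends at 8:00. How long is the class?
From 6:15 to 8:00:
(8 x 60 + 0) - (6 x 60 + 15) = 480 - 375 = 105 minutes
= 1 hour and 45 minutes

Final answer: 1 hour and 45 minutes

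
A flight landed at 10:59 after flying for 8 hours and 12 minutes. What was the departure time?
Starting time: 10:59 = 659 total minutes past 12:00
Subtracting: 8 hours and 12 minutes = 492 minutes
659 - 492 = 167 minutes
= 2 hours and 47 minutes past 12:00 = 2:47

Final answer: 2:47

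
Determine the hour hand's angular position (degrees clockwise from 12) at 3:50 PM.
The hour hand moves 30 degrees per hour and 0.5 degrees per minute.
At 3:50: (3) x 30 + 50 x 0.5 = 90 + 25 = 115 degrees

Final answer: 115 degrees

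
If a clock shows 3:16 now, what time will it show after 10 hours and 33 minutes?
Starting time: 3:16
Adding 33 minutes to 16 minutes: 16 + 33 = 49 minutes
Adding 10 hours: 3 + 10 = 13 - 12 = 1
Final time: 1:49

Final answer: 1:49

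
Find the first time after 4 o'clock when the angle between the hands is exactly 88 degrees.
At t minutes past 4:00, the hour hand is at 30 x 4 + 0.5t degrees and the minute hand is at 6t degrees.
The smaller angle between them is 88 degrees when |30H - 5.5t| = 88 or |30H - 5.5t| = 272.
With H = 4, solve 30 x 4 - 5.5t = +/- target for each target:
  t = (30 x 4 - 88) / 5.5 = 5.82
  t = (30 x 4 + 88) / 5.5 = 37.82
  t = (30 x 4 - 272) / 5.5 = -27.64 (outside (0, 60))
  t = (30 x 4 + 272) / 5.5 = 71.27 (outside (0, 60))
Valid solutions in (0, 60): {5.82, 37.82} minutes.
The first occurrence is t = 5.82 minutes.
The hands form a 88-degree angle at 5.82 minutes past 4:00.

Final answer: 5.82 minutes past 4:00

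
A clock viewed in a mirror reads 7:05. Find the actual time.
Reflection across the vertical (12-6) axis maps a hand at angle A degrees to (360 - A) degrees, which sends a reading of T minutes past 12:00 to (720 - T) minutes past 12:00.
Mirror reads 7:05 = 425 minutes past 12:00.
Actual time: (720 - 425) mod 720 = 295 minutes = 4:55.

Final answer: 4:55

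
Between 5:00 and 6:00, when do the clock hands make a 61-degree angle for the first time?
At t minutes past 5:00, the hour hand is at 30 x 5 + 0.5t degrees and the minute hand is at 6t degrees.
The smaller angle between them is 61 degrees when |30H - 5.5t| = 61 or |30H - 5.5t| = 299.
With H = 5, solve 30 x 5 - 5.5t = +/- target for each target:
  t = (30 x 5 - 61) / 5.5 = 16.18
  t = (30 x 5 + 61) / 5.5 = 38.36
  t = (30 x 5 - 299) / 5.5 = -27.09 (outside (0, 60))
  t = (30 x 5 + 299) / 5.5 = 81.64 (outside (0, 60))
Valid solutions in (0, 60): {16.18, 38.36} minutes.
The first occurrence is t = 16.18 minutes.
The hands form a 61-degree angle at 16.18 minutes past 5:00.

Final answer: 16.18 minutes past 5:00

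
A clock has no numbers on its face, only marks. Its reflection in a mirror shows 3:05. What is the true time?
Reflection across the vertical (12-6) axis maps a hand at angle A degrees to (360 - A) degrees, which sends a reading of T minutes past 12:00 to (720 - T) minutes past 12:00.
Mirror reads 3:05 = 185 minutes past 12:00.
Actual time: (720 - 185) mod 720 = 535 minutes = 8:55.

Final answer: 8:55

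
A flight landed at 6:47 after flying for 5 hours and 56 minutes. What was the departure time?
Starting time: 6:47 = 407 total minutes past 12:00
Subtracting: 5 hours and 56 minutes = 356 minutes
407 - 356 = 51 minutes
= 51 minutes past 12:00 = 12:51

Final answer: 12:51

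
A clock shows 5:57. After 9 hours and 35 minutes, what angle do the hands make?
First find the time 9 hours and 35 minutes after 5:57.
Total minutes: 5 x 60 + 57 + 9 x 60 + 35 = 932.
932 mod 720 = 212 minutes = 3:32.
Now compute the angle at 3:32:
Hour hand: 3 x 30 + 32 x 0.5 = 106 degrees
Minute hand: 32 x 6 = 192 degrees
Difference: |106 - 192| = 86 degrees
The angle is 86 degrees

Final answer: 86 degrees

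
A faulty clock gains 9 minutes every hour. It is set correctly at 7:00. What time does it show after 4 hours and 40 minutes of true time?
For every 60 true minutes, the faulty clock advances 60 + 9 = 69 minutes.
True elapsed: 4 hours and 40 minutes = 280 minutes.
Faulty clock advances: 280 x 69/60 = 322 minutes (drift: 42 minutes ahead).
Shown time: 7:00 + 322 minutes = 12:22.

Final answer: 12:22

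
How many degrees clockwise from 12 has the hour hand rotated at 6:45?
The hour hand moves 30 degrees per hour and 0.5 degrees per minute.
At 6:45: (6) x 30 + 45 x 0.5 = 180 + 22.5 = 202.5 degrees

Final answer: 202.5 degrees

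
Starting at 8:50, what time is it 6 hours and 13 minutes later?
Starting time: 8:50
Adding 13 minutes to 50 minutes: 50 + 13 = 63 minutes = 1 hour and 3 minutes
Adding 6 hours: 8 + 6 + 1 (carry) = 15 - 12 = 3
Final time: 3:03

Final answer: 3:03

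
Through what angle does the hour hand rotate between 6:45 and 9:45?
The hour hand moves 0.5 degrees per minute.
Time elapsed: 9:45 - 6:45 = 180 minutes
Angular displacement: 180 x 0.5 = 90 degrees

Final answer: 90 degrees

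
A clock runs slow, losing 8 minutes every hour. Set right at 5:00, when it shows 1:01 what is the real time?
For every 60 true minutes, the faulty clock advances 52 minutes, so 1 faulty-clock minute corresponds to 60/52 true minutes.
From 5:00 to 1:01 on the faulty dial is 481 minutes.
True elapsed: 481 x 60/52 = 555 minutes = 9 hours and 15 minutes.
True time: 5:00 + 9 hours and 15 minutes = 2:15.

Final answer: 2:15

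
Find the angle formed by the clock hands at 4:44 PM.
Hour hand position: 4 x 30 + 44 x 0.5 = 142 degrees
Minute hand position: 44 x 6 = 264 degrees
Difference: |142 - 264| = 122 degrees
The angle between the hands is 122 degrees

Final answer: 122 degrees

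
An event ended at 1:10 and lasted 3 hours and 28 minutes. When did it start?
Starting time: 1:10 = 70 total minutes past 12:00
Subtracting: 3 hours and 28 minutes = 208 minutes
70 - 208 = -138 (negative, add 12 hours = 720) = 582 minutes
= 9 hours and 42 minutes past 12:00 = 9:42

Final answer: 9:42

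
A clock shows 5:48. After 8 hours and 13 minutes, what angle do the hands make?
First find the time 8 hours and 13 minutes after 5:48.
Total minutes: 5 x 60 + 48 + 8 x 60 + 13 = 841.
841 mod 720 = 121 minutes = 2:01.
Now compute the angle at 2:01:
Hour hand: 2 x 30 + 1 x 0.5 = 60.5 degrees
Minute hand: 1 x 6 = 6 degrees
Difference: |60.5 - 6| = 54.5 degrees
The angle is 54.5 degrees

Final answer: 54.5 degrees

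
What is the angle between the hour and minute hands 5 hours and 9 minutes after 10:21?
First find the time 5 hours and 9 minutes after 10:21.
Total minutes: 10 x 60 + 21 + 5 x 60 + 9 = 930.
930 mod 720 = 210 minutes = 3:30.
Now compute the angle at 3:30:
Hour hand: 3 x 30 + 30 x 0.5 = 105 degrees
Minute hand: 30 x 6 = 180 degrees
Difference: |105 - 180| = 75 degrees
The angle is 75 degrees

Final answer: 75 degrees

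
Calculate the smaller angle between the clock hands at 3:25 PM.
Hour hand position: 3 x 30 + 25 x 0.5 = 102.5 degrees
Minute hand position: 25 x 6 = 150 degrees
Difference: |102.5 - 150| = 47.5 degrees
The angle between the hands is 47.5 degrees

Final answer: 47.5 degrees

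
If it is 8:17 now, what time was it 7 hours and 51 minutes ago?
Starting time: 8:17 = 497 total minutes past 12:00
Subtracting: 7 hours and 51 minutes = 471 minutes
497 - 471 = 26 minutes
= 26 minutes past 12:00 = 12:26

Final answer: 12:26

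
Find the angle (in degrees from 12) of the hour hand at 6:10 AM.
The hour hand moves 30 degrees per hour and 0.5 degrees per minute.
At 6:10: (6) x 30 + 10 x 0.5 = 180 + 5 = 185 degrees

Final answer: 185 degrees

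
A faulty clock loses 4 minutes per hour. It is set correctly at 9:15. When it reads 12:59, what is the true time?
For every 60 true minutes, the faulty clock advances 56 minutes, so 1 faulty-clock minute corresponds to 60/56 true minutes.
From 9:15 to 12:59 on the faulty dial is 224 minutes.
True elapsed: 224 x 60/56 = 240 minutes = 4 hours.
True time: 9:15 + 4 hours = 1:15.

Final answer: 1:15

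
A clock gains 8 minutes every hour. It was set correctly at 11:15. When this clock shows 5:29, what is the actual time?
For every 60 true minutes, the faulty clock advances 68 minutes, so 1 faulty-clock minute corresponds to 60/68 true minutes.
From 11:15 to 5:29 on the faulty dial is 374 minutes.
True elapsed: 374 x 60/68 = 330 minutes = 5 hours and 30 minutes.
True time: 11:15 + 5 hours and 30 minutes = 4:45.

Final answer: 4:45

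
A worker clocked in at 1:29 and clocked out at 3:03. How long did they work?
From 1:29 to 3:03:
(3 x 60 + 3) - (1 x 60 + 29) = 183 - 89 = 94 minutes
= 1 hour and 34 minutes

Final answer: 1 hour and 34 minutes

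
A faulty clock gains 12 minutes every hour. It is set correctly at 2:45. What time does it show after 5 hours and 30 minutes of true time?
For every 60 true minutes, the faulty clock advances 60 + 12 = 72 minutes.
True elapsed: 5 hours and 30 minutes = 330 minutes.
Faulty clock advances: 330 x 72/60 = 396 minutes (drift: 66 minutes ahead).
Shown time: 2:45 + 396 minutes = 9:21.

Final answer: 9:21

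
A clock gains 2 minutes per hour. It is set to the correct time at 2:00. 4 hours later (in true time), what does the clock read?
For every 60 true minutes, the faulty clock advances 60 + 2 = 62 minutes.
True elapsed: 4 hours = 240 minutes.
Faulty clock advances: 240 x 62/60 = 248 minutes (drift: 8 minutes ahead).
Shown time: 2:00 + 248 minutes = 6:08.

Final answer: 6:08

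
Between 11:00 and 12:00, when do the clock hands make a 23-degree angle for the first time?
At t minutes past 11:00, the hour hand is at 30 x 11 + 0.5t degrees and the minute hand is at 6t degrees.
The smaller angle between them is 23 degrees when |30H - 5.5t| = 23 or |30H - 5.5t| = 337.
With H = 11, solve 30 x 11 - 5.5t = +/- target for each target:
  t = (30 x 11 - 23) / 5.5 = 55.82
  t = (30 x 11 + 23) / 5.5 = 64.18 (outside (0, 60))
  t = (30 x 11 - 337) / 5.5 = -1.27 (outside (0, 60))
  t = (30 x 11 + 337) / 5.5 = 121.27 (outside (0, 60))
Valid solutions in (0, 60): {55.82} minutes.
The first occurrence is t = 55.82 minutes.
The hands form a 23-degree angle at 55.82 minutes past 11:00.

Final answer: 55.82 minutes past 11:00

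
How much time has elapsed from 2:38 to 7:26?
From 2:38 to 7:26:
(7 x 60 + 26) - (2 x 60 + 38) = 446 - 158 = 288 minutes
= 4 hours and 48 minutes

Final answer: 4 hours and 48 minutes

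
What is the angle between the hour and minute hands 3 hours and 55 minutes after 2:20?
First find the time 3 hours and 55 minutes after 2:20.
Total minutes: 2 x 60 + 20 + 3 x 60 + 55 = 375.
375 mod 720 = 375 minutes = 6:15.
Now compute the angle at 6:15:
Hour hand: 6 x 30 + 15 x 0.5 = 187.5 degrees
Minute hand: 15 x 6 = 90 degrees
Difference: |187.5 - 90| = 97.5 degrees
The angle is 97.5 degrees

Final answer: 97.5 degrees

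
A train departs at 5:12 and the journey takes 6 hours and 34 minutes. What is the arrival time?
Starting time: 5:12
Adding 34 minutes to 12 minutes: 12 + 34 = 46 minutes
Adding 6 hours: 5 + 6 = 11
Final time: 11:46

Final answer: 11:46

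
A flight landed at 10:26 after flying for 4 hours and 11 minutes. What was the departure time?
Starting time: 10:26 = 626 total minutes past 12:00
Subtracting: 4 hours and 11 minutes = 251 minutes
626 - 251 = 375 minutes
= 6 hours and 15 minutes past 12:00 = 6:15

Final answer: 6:15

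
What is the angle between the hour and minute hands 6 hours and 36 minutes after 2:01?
First find the time 6 hours and 36 minutes after 2:01.
Total minutes: 2 x 60 + 1 + 6 x 60 + 36 = 517.
517 mod 720 = 517 minutes = 8:37.
Now compute the angle at 8:37:
Hour hand: 8 x 30 + 37 x 0.5 = 258.5 degrees
Minute hand: 37 x 6 = 222 degrees
Difference: |258.5 - 222| = 36.5 degrees
The angle is 36.5 degrees

Final answer: 36.5 degrees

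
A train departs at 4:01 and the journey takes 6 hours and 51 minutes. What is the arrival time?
Starting time: 4:01
Adding 51 minutes to 1 minute: 1 + 51 = 52 minutes
Adding 6 hours: 4 + 6 = 10
Final time: 10:52

Final answer: 10:52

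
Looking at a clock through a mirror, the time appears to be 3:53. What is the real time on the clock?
Reflection across the vertical (12-6) axis maps a hand at angle A degrees to (360 - A) degrees, which sends a reading of T minutes past 12:00 to (720 - T) minutes past 12:00.
Mirror reads 3:53 = 233 minutes past 12:00.
Actual time: (720 - 233) mod 720 = 487 minutes = 8:07.

Final answer: 8:07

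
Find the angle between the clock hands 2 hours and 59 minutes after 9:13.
First find the time 2 hours and 59 minutes after 9:13.
Total minutes: 9 x 60 + 13 + 2 x 60 + 59 = 732.
732 mod 720 = 12 minutes = 12:12.
Now compute the angle at 12:12:
Hour hand: 0 x 30 + 12 x 0.5 = 6 degrees
Minute hand: 12 x 6 = 72 degrees
Difference: |6 - 72| = 66 degrees
The angle is 66 degrees

Final answer: 66 degrees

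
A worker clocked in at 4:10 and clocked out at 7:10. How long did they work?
From 4:10 to 7:10:
(7 x 60 + 10) - (4 x 60 + 10) = 430 - 250 = 180 minutes
= 3 hours

Final answer: 3 hours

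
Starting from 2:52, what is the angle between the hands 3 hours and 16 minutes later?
First find the time 3 hours and 16 minutes after 2:52.
Total minutes: 2 x 60 + 52 + 3 x 60 + 16 = 368.
368 mod 720 = 368 minutes = 6:08.
Now compute the angle at 6:08:
Hour hand: 6 x 30 + 8 x 0.5 = 184 degrees
Minute hand: 8 x 6 = 48 degrees
Difference: |184 - 48| = 136 degrees
The angle is 136 degrees

Final answer: 136 degrees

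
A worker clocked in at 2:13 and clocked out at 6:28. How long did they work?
From 2:13 to 6:28:
(6 x 60 + 28) - (2 x 60 + 13) = 388 - 133 = 255 minutes
= 4 hours and 15 minutes

Final answer: 4 hours and 15 minutes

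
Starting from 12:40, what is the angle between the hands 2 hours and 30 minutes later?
First find the time 2 hours and 30 minutes after 12:40.
Total minutes: 12 x 60 + 40 + 2 x 60 + 30 = 910.
910 mod 720 = 190 minutes = 3:10.
Now compute the angle at 3:10:
Hour hand: 3 x 30 + 10 x 0.5 = 95 degrees
Minute hand: 10 x 6 = 60 degrees
Difference: |95 - 60| = 35 degrees
The angle is 35 degrees

Final answer: 35 degrees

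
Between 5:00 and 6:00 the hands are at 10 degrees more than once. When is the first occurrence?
At t minutes past 5:00, the hour hand is at 30 x 5 + 0.5t degrees and the minute hand is at 6t degrees.
The smaller angle between them is 10 degrees when |30H - 5.5t| = 10 or |30H - 5.5t| = 350.
With H = 5, solve 30 x 5 - 5.5t = +/- target for each target:
  t = (30 x 5 - 10) / 5.5 = 25.45
  t = (30 x 5 + 10) / 5.5 = 29.09
  t = (30 x 5 - 350) / 5.5 = -36.36 (outside (0, 60))
  t = (30 x 5 + 350) / 5.5 = 90.91 (outside (0, 60))
Valid solutions in (0, 60): {25.45, 29.09} minutes.
The first occurrence is t = 25.45 minutes.
The hands form a 10-degree angle at 25.45 minutes past 5:00.

Final answer: 25.45 minutes past 5:00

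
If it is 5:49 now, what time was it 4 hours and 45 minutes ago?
Starting time: 5:49 = 349 total minutes past 12:00
Subtracting: 4 hours and 45 minutes = 285 minutes
349 - 285 = 64 minutes
= 1 hour and 4 minutes past 12:00 = 1:04

Final answer: 1:04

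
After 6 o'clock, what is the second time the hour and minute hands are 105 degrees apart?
At t minutes past 6:00, the hour hand is at 30 x 6 + 0.5t degrees and the minute hand is at 6t degrees.
The smaller angle between them is 105 degrees when |30H - 5.5t| = 105 or |30H - 5.5t| = 255.
With H = 6, solve 30 x 6 - 5.5t = +/- target for each target:
  t = (30 x 6 - 105) / 5.5 = 13.64
  t = (30 x 6 + 105) / 5.5 = 51.82
  t = (30 x 6 - 255) / 5.5 = -13.64 (outside (0, 60))
  t = (30 x 6 + 255) / 5.5 = 79.09 (outside (0, 60))
Valid solutions in (0, 60): {13.64, 51.82} minutes.
The second occurrence is t = 51.82 minutes.
The hands form a 105-degree angle at 51.82 minutes past 6:00.

Final answer: 51.82 minutes past 6:00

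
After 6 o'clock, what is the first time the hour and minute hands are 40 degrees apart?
At t minutes past 6:00, the hour hand is at 30 x 6 + 0.5t degrees and the minute hand is at 6t degrees.
The smaller angle between them is 40 degrees when |30H - 5.5t| = 40 or |30H - 5.5t| = 320.
With H = 6, solve 30 x 6 - 5.5t = +/- target for each target:
  t = (30 x 6 - 40) / 5.5 = 25.45
  t = (30 x 6 + 40) / 5.5 = 40
  t = (30 x 6 - 320) / 5.5 = -25.45 (outside (0, 60))
  t = (30 x 6 + 320) / 5.5 = 90.91 (outside (0, 60))
Valid solutions in (0, 60): {25.45, 40} minutes.
The first occurrence is t = 25.45 minutes.
The hands form a 40-degree angle at 25.45 minutes past 6:00.

Final answer: 25.45 minutes past 6:00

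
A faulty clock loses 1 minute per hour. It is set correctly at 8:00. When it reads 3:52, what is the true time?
For every 60 true minutes, the faulty clock advances 59 minutes, so 1 faulty-clock minute corresponds to 60/59 true minutes.
From 8:00 to 3:52 on the faulty dial is 472 minutes.
True elapsed: 472 x 60/59 = 480 minutes = 8 hours.
True time: 8:00 + 8 hours = 4:00.

Final answer: 4:00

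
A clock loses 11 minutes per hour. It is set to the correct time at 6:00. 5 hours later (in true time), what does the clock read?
For every 60 true minutes, the faulty clock advances 60 - 11 = 49 minutes.
True elapsed: 5 hours = 300 minutes.
Faulty clock advances: 300 x 49/60 = 245 minutes (drift: 55 minutes behind).
Shown time: 6:00 + 245 minutes = 10:05.

Final answer: 10:05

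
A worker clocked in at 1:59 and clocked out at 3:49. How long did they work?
From 1:59 to 3:49:
(3 x 60 + 49) - (1 x 60 + 59) = 229 - 119 = 110 minutes
= 1 hour and 50 minutes

Final answer: 1 hour and 50 minutes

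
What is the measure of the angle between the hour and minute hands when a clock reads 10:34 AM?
Hour hand position: 10 x 30 + 34 x 0.5 = 317 degrees
Minute hand position: 34 x 6 = 204 degrees
Difference: |317 - 204| = 113 degrees
The angle between the hands is 113 degrees

Final answer: 113 degrees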